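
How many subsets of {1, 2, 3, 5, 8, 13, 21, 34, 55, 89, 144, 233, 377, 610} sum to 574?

12

Starting from the Zeckendorf form and repeatedly splitting a term F_k into F_{k−1} + F_{k−2} (when neither is already used) reaches every representation.
574 = 377+144+34+13+5+1 = 377+144+34+13+3+2+1 = 377+89+55+34+13+5+1 = 377+144+34+8+5+3+2+1 = … (8 more), for 12 in all.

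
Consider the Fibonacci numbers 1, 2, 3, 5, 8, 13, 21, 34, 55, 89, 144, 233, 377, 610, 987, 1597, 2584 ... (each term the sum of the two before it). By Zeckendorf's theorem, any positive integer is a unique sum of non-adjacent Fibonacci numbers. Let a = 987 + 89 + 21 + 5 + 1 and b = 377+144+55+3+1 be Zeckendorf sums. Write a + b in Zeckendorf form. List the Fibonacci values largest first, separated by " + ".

1597 + 55 + 21 + 8 + 2

The two numbers are 1103 and 580, so their sum is 1683.
Repeatedly subtract the largest Fibonacci number that fits:
1683: greatest Fibonacci not exceeding it is 1597, leaving 86
86: greatest Fibonacci not exceeding it is 55, leaving 31
31: greatest Fibonacci not exceeding it is 21, leaving 10
10: greatest Fibonacci not exceeding it is 8, leaving 2
2: greatest Fibonacci not exceeding it is 2, leaving 0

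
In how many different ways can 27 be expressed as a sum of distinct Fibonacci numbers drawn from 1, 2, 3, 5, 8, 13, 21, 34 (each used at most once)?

Each representation comes from the Zeckendorf form by replacing some F_k with F_{k−1} + F_{k−2} where possible.
27 = 21+5+1 = 21+3+2+1 = 13+8+5+1 = 13+8+3+2+1 — 4 representations.

4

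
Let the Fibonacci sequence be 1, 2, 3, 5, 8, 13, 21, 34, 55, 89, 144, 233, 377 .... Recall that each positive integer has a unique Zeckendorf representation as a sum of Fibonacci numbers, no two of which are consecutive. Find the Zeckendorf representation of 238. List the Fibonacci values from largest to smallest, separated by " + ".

233 + 5

largest Fibonacci ≤ 238 is 233; 238 − 233 = 5
largest Fibonacci ≤ 5 is 5; 5 − 5 = 0
So 238 = 233 + 5, with no two terms consecutive in the sequence.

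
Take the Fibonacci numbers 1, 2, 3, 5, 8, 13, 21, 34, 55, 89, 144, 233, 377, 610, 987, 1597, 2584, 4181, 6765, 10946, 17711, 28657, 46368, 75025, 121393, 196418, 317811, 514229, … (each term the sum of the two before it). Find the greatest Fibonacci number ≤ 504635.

317811

317811 ≤ 504635 < 514229, so the largest Fibonacci number not exceeding 504635 is 317811.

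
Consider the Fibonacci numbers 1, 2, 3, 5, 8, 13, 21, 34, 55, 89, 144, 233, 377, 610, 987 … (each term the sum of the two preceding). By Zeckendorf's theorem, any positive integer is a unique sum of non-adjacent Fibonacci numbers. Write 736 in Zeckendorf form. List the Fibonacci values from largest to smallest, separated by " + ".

610 + 89 + 34 + 3

Greedily peel off the largest Fibonacci term at each step:
610 ≤ 736 < 987, so take 610; remainder 126
89 ≤ 126 < 144, so take 89; remainder 37
34 ≤ 37 < 55, so take 34; remainder 3
3 ≤ 3 < 5, so take 3; remainder 0
So 736 = 610 + 89 + 34 + 3, with no two terms consecutive in the sequence.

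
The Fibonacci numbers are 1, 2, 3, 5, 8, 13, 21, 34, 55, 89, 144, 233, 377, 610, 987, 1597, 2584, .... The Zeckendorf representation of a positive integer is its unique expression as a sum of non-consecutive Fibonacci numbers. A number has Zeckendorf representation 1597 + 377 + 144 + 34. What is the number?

2152

1597 + 377 + 144 + 34 = 2152.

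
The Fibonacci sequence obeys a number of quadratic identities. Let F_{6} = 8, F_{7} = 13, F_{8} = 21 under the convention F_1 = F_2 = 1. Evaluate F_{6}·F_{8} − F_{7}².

8·21 − 13² = 168 − 169 = -1. (Cassini's identity: F_{k−1}F_{k+1} − F_k² = (−1)^k.)

-1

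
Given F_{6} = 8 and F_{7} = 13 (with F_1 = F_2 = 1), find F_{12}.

144

By the doubling identity F_{2k} = F_k(2F_{k+1} − F_k): F_{12} = 8·(2·13 − 8) = 8·18 = 144.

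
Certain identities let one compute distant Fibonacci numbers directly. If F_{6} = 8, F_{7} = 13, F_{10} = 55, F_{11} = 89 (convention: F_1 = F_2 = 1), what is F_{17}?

By the addition formula F_{m+n} = F_m F_{n+1} + F_{m−1} F_n with m=7, n=10: F_{17} = 13·89 + 8·55 = 1157 + 440 = 1597.

1597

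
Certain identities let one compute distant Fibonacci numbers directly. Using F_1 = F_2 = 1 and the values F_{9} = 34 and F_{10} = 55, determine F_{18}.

2584

By the doubling identity F_{2k} = F_k(2F_{k+1} − F_k): F_{18} = 34·(2·55 − 34) = 34·76 = 2584.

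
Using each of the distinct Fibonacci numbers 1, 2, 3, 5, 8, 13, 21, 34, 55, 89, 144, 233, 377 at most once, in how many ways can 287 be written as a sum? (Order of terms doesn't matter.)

Each representation comes from the Zeckendorf form by replacing some F_k with F_{k−1} + F_{k−2} where possible.
287 = 233+34+13+5+2 = 144+89+34+13+5+2 — 2 representations.

2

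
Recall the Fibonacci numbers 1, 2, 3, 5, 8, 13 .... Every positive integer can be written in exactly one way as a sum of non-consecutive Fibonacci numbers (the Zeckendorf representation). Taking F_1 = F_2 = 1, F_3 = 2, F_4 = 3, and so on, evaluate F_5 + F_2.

F_5 + F_2 = 5 + 1 = 6.

6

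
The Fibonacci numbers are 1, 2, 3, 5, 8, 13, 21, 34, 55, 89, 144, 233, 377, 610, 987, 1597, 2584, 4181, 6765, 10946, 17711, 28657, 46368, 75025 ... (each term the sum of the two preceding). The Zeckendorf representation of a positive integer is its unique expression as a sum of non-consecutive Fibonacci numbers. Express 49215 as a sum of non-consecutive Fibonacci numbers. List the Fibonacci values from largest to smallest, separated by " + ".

take 46368 (≤ 49215); 49215 − 46368 = 2847
take 2584 (≤ 2847); 2847 − 2584 = 263
take 233 (≤ 263); 263 − 233 = 30
take 21 (≤ 30); 30 − 21 = 9
take 8 (≤ 9); 9 − 8 = 1
take 1 (≤ 1); 1 − 1 = 0
So 49215 = 46368 + 2584 + 233 + 21 + 8 + 1, with no two terms consecutive in the sequence.

46368 + 2584 + 233 + 21 + 8 + 1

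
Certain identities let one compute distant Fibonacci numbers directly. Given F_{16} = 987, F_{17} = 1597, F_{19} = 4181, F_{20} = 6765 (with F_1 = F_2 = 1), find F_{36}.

By the addition formula F_{m+n} = F_m F_{n+1} + F_{m−1} F_n with m=17, n=19: F_{36} = 1597·6765 + 987·4181 = 10803705 + 4126647 = 14930352.

14930352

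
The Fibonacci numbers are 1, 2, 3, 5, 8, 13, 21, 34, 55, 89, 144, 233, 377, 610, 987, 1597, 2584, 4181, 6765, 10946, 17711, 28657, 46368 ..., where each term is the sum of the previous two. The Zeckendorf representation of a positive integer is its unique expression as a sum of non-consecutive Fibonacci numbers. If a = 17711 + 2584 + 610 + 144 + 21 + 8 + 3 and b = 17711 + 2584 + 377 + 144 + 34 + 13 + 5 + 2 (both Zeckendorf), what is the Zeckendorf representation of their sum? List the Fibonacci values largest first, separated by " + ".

28657 + 10946 + 1597 + 610 + 89 + 34 + 13 + 5

The two numbers are 21081 and 20870, so their sum is 41951.
Greedily peel off the largest Fibonacci term at each step:
subtract 28657 from 41951: 13294 remains
subtract 10946 from 13294: 2348 remains
subtract 1597 from 2348: 751 remains
subtract 610 from 751: 141 remains
subtract 89 from 141: 52 remains
subtract 34 from 52: 18 remains
subtract 13 from 18: 5 remains
subtract 5 from 5: 0 remains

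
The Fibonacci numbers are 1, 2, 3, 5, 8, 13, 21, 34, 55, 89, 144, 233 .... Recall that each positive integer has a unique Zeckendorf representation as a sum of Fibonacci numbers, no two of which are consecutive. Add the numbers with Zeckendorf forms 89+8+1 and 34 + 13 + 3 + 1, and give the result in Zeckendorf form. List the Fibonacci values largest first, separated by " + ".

The two numbers are 98 and 51, so their sum is 149.
149: greatest Fibonacci not exceeding it is 144, leaving 5
5: greatest Fibonacci not exceeding it is 5, leaving 0

144 + 5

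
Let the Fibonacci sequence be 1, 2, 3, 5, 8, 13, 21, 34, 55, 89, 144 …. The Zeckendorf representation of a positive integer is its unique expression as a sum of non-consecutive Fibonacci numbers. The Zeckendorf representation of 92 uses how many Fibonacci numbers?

take 89 (≤ 92); 92 − 89 = 3
take 3 (≤ 3); 3 − 3 = 0
92 = 89 + 3, which has 2 terms.

2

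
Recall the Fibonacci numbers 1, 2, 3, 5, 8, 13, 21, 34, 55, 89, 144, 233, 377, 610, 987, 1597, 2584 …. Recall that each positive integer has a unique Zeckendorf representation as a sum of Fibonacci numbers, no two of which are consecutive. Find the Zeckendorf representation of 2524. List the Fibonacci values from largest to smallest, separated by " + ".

2524 − 1597 = 927
927 − 610 = 317
317 − 233 = 84
84 − 55 = 29
29 − 21 = 8
8 − 8 = 0
So 2524 = 1597 + 610 + 233 + 55 + 21 + 8, with no two terms consecutive in the sequence.

1597 + 610 + 233 + 55 + 21 + 8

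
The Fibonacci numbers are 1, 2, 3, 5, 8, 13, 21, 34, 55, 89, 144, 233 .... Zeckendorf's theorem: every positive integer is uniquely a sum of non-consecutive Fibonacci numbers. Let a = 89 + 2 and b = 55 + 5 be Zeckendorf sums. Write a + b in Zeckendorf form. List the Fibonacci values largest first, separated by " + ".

144 + 5 + 2

The two numbers are 91 and 60, so their sum is 151.
Greedily peel off the largest Fibonacci term at each step:
largest Fibonacci ≤ 151 is 144; 151 − 144 = 7
largest Fibonacci ≤ 7 is 5; 7 − 5 = 2
largest Fibonacci ≤ 2 is 2; 2 − 2 = 0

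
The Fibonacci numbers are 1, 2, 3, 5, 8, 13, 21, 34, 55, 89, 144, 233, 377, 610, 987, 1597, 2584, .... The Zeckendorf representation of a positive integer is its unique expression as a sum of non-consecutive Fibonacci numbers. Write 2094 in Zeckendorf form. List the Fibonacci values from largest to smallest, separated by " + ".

1597 + 377 + 89 + 21 + 8 + 2

subtract 1597 from 2094: 497 remains
subtract 377 from 497: 120 remains
subtract 89 from 120: 31 remains
subtract 21 from 31: 10 remains
subtract 8 from 10: 2 remains
subtract 2 from 2: 0 remains
So 2094 = 1597 + 377 + 89 + 21 + 8 + 2, with no two terms consecutive in the sequence.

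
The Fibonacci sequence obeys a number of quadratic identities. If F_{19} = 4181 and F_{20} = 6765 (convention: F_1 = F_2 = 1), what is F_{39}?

63245986

By F_{2k+1} = F_k² + F_{k+1}²: F_{39} = 4181² + 6765² = 17480761 + 45765225 = 63245986.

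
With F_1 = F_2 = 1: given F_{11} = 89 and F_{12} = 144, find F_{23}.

By F_{2k+1} = F_k² + F_{k+1}²: F_{23} = 89² + 144² = 7921 + 20736 = 28657.

28657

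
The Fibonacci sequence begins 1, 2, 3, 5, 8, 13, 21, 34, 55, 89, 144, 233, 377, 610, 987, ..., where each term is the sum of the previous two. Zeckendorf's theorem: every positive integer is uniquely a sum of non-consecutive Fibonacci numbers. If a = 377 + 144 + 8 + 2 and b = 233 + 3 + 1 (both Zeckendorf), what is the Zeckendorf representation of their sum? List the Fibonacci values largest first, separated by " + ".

610 + 144 + 13 + 1

The two numbers are 531 and 237, so their sum is 768.
610 ≤ 768 < 987, so take 610; remainder 158
144 ≤ 158 < 233, so take 144; remainder 14
13 ≤ 14 < 21, so take 13; remainder 1
1 ≤ 1 < 2, so take 1; remainder 0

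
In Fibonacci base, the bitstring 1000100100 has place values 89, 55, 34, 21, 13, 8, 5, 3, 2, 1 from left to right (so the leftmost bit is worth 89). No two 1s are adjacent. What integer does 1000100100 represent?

Summing the place values of the 1 bits: 89 + 13 + 3 = 105.

105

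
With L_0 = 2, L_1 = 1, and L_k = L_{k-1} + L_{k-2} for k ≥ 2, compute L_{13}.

Iterating the recurrence up to L_{8} = 47 and L_{7} = 29:
L_{9} = L_{8} + L_{7} = 47 + 29 = 76
L_{10} = L_{9} + L_{8} = 76 + 47 = 123
L_{11} = L_{10} + L_{9} = 123 + 76 = 199
L_{12} = L_{11} + L_{10} = 199 + 123 = 322
L_{13} = L_{12} + L_{11} = 322 + 199 = 521

521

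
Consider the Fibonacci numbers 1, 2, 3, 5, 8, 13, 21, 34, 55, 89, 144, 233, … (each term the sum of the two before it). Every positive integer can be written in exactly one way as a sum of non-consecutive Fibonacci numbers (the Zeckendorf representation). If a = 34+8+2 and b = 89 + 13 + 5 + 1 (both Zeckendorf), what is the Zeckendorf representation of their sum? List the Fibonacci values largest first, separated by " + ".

144 + 8

The two numbers are 44 and 108, so their sum is 152.
Repeatedly subtract the largest Fibonacci number that fits:
152: greatest Fibonacci not exceeding it is 144, leaving 8
8: greatest Fibonacci not exceeding it is 8, leaving 0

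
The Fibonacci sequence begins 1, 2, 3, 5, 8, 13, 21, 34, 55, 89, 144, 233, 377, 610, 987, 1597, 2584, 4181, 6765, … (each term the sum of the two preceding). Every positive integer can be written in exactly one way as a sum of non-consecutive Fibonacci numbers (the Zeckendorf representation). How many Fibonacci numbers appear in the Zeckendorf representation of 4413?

7

4413 − 4181 = 232
232 − 144 = 88
88 − 55 = 33
33 − 21 = 12
12 − 8 = 4
4 − 3 = 1
1 − 1 = 0
4413 = 4181 + 144 + 55 + 21 + 8 + 3 + 1, which has 7 terms.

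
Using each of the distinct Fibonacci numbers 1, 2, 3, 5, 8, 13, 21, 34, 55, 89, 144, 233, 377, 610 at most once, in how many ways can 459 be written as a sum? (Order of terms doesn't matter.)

Starting from the Zeckendorf form and repeatedly splitting a term F_k into F_{k−1} + F_{k−2} (when neither is already used) reaches every representation.
459 = 377+55+21+5+1 = 377+55+21+3+2+1 = 377+55+13+8+5+1 = … (11 more), for 14 in all.

14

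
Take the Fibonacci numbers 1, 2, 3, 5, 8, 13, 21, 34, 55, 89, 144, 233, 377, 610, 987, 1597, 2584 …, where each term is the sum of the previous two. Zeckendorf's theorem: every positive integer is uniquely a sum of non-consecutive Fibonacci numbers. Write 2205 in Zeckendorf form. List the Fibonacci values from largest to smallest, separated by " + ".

1597 + 377 + 144 + 55 + 21 + 8 + 3

Greedily peel off the largest Fibonacci term at each step:
subtract 1597 from 2205: 608 remains
subtract 377 from 608: 231 remains
subtract 144 from 231: 87 remains
subtract 55 from 87: 32 remains
subtract 21 from 32: 11 remains
subtract 8 from 11: 3 remains
subtract 3 from 3: 0 remains
So 2205 = 1597 + 377 + 144 + 55 + 21 + 8 + 3, with no two terms consecutive in the sequence.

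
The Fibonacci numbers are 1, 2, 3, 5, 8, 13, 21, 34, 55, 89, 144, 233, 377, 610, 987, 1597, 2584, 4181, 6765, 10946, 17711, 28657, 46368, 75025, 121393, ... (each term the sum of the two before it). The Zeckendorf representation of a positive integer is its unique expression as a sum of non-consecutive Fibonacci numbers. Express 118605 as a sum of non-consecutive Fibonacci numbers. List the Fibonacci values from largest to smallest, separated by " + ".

Repeatedly subtract the largest Fibonacci number that fits:
largest Fibonacci ≤ 118605 is 75025; 118605 − 75025 = 43580
largest Fibonacci ≤ 43580 is 28657; 43580 − 28657 = 14923
largest Fibonacci ≤ 14923 is 10946; 14923 − 10946 = 3977
largest Fibonacci ≤ 3977 is 2584; 3977 − 2584 = 1393
largest Fibonacci ≤ 1393 is 987; 1393 − 987 = 406
largest Fibonacci ≤ 406 is 377; 406 − 377 = 29
largest Fibonacci ≤ 29 is 21; 29 − 21 = 8
largest Fibonacci ≤ 8 is 8; 8 − 8 = 0
So 118605 = 75025 + 28657 + 10946 + 2584 + 987 + 377 + 21 + 8, with no two terms consecutive in the sequence.

75025 + 28657 + 10946 + 2584 + 987 + 377 + 21 + 8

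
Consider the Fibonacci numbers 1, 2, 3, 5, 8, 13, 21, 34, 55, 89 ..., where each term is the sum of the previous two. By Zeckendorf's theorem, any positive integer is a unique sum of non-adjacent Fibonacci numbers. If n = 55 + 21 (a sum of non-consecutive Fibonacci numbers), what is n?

55 + 21 = 76.

76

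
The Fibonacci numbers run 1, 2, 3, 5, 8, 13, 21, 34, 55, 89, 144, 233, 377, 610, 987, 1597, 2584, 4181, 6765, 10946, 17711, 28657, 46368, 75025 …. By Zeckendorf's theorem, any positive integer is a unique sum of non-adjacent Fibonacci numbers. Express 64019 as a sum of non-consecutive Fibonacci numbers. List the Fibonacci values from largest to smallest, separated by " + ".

46368 + 10946 + 4181 + 1597 + 610 + 233 + 55 + 21 + 8

Greedily peel off the largest Fibonacci term at each step:
largest Fibonacci ≤ 64019 is 46368; 64019 − 46368 = 17651
largest Fibonacci ≤ 17651 is 10946; 17651 − 10946 = 6705
largest Fibonacci ≤ 6705 is 4181; 6705 − 4181 = 2524
largest Fibonacci ≤ 2524 is 1597; 2524 − 1597 = 927
largest Fibonacci ≤ 927 is 610; 927 − 610 = 317
largest Fibonacci ≤ 317 is 233; 317 − 233 = 84
largest Fibonacci ≤ 84 is 55; 84 − 55 = 29
largest Fibonacci ≤ 29 is 21; 29 − 21 = 8
largest Fibonacci ≤ 8 is 8; 8 − 8 = 0
So 64019 = 46368 + 10946 + 4181 + 1597 + 610 + 233 + 55 + 21 + 8, with no two terms consecutive in the sequence.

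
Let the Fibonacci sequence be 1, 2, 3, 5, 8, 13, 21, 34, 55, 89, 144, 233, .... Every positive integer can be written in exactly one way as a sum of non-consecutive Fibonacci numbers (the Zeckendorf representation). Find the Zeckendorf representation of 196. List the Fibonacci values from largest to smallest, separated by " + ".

144 + 34 + 13 + 5

Greedy algorithm:
take 144 (≤ 196); 196 − 144 = 52
take 34 (≤ 52); 52 − 34 = 18
take 13 (≤ 18); 18 − 13 = 5
take 5 (≤ 5); 5 − 5 = 0
So 196 = 144 + 34 + 13 + 5, with no two terms consecutive in the sequence.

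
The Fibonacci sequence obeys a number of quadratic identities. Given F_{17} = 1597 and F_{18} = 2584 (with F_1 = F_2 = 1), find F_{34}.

By the doubling identity F_{2k} = F_k(2F_{k+1} − F_k): F_{34} = 1597·(2·2584 − 1597) = 1597·3571 = 5702887.

5702887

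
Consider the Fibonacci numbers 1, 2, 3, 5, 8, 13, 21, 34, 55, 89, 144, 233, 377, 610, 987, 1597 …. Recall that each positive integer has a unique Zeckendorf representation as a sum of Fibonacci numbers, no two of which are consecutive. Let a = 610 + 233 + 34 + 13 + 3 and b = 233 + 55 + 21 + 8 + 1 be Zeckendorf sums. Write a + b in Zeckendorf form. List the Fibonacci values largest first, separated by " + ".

987 + 144 + 55 + 21 + 3 + 1

The two numbers are 893 and 318, so their sum is 1211.
largest Fibonacci ≤ 1211 is 987; 1211 − 987 = 224
largest Fibonacci ≤ 224 is 144; 224 − 144 = 80
largest Fibonacci ≤ 80 is 55; 80 − 55 = 25
largest Fibonacci ≤ 25 is 21; 25 − 21 = 4
largest Fibonacci ≤ 4 is 3; 4 − 3 = 1
largest Fibonacci ≤ 1 is 1; 1 − 1 = 0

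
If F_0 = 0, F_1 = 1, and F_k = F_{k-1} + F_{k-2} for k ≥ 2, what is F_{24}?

46368

Iterating the recurrence up to F_{16} = 987 and F_{15} = 610:
F_{17} = F_{16} + F_{15} = 987 + 610 = 1597
F_{18} = F_{17} + F_{16} = 1597 + 987 = 2584
F_{19} = F_{18} + F_{17} = 2584 + 1597 = 4181
F_{20} = F_{19} + F_{18} = 4181 + 2584 = 6765
F_{21} = F_{20} + F_{19} = 6765 + 4181 = 10946
F_{22} = F_{21} + F_{20} = 10946 + 6765 = 17711
F_{23} = F_{22} + F_{21} = 17711 + 10946 = 28657
F_{24} = F_{23} + F_{22} = 28657 + 17711 = 46368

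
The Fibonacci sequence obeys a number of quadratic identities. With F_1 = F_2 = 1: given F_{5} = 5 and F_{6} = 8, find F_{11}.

By F_{2k+1} = F_k² + F_{k+1}²: F_{11} = 5² + 8² = 25 + 64 = 89.

89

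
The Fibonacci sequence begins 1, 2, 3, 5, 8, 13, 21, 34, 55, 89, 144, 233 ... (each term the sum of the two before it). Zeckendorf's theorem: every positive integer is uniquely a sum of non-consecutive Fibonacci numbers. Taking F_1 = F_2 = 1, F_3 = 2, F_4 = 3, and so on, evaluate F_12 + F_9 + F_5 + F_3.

F_12 + F_9 + F_5 + F_3 = 144 + 34 + 5 + 2 = 185.

185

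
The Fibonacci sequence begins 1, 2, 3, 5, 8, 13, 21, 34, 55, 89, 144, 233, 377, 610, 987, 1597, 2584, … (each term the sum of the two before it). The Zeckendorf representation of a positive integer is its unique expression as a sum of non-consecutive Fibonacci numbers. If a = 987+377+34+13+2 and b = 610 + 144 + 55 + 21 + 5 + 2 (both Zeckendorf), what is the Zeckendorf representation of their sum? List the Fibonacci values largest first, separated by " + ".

The two numbers are 1413 and 837, so their sum is 2250.
largest Fibonacci ≤ 2250 is 1597; 2250 − 1597 = 653
largest Fibonacci ≤ 653 is 610; 653 − 610 = 43
largest Fibonacci ≤ 43 is 34; 43 − 34 = 9
largest Fibonacci ≤ 9 is 8; 9 − 8 = 1
largest Fibonacci ≤ 1 is 1; 1 − 1 = 0

1597 + 610 + 34 + 8 + 1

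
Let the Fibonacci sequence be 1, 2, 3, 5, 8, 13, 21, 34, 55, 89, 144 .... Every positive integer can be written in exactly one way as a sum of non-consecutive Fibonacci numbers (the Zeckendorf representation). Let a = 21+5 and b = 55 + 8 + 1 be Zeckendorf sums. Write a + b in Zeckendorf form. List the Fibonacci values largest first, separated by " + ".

89 + 1

The two numbers are 26 and 64, so their sum is 90.
largest Fibonacci ≤ 90 is 89; 90 − 89 = 1
largest Fibonacci ≤ 1 is 1; 1 − 1 = 0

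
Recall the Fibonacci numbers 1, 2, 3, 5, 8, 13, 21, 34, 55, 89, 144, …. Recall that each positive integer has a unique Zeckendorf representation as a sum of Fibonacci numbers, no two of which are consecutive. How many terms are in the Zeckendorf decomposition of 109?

4

subtract 89 from 109: 20 remains
subtract 13 from 20: 7 remains
subtract 5 from 7: 2 remains
subtract 2 from 2: 0 remains
109 = 89 + 13 + 5 + 2, which has 4 terms.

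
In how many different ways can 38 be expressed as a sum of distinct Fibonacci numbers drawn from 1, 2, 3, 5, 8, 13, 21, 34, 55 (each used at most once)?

3

Starting from the Zeckendorf form and repeatedly splitting a term F_k into F_{k−1} + F_{k−2} (when neither is already used) reaches every representation.
38 = 34+3+1 = 21+13+3+1 = 21+8+5+3+1 — 3 representations.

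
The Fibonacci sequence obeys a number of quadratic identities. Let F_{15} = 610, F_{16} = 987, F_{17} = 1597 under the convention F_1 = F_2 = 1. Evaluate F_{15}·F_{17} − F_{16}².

610·1597 − 987² = 974170 − 974169 = 1. (Cassini's identity: F_{k−1}F_{k+1} − F_k² = (−1)^k.)

1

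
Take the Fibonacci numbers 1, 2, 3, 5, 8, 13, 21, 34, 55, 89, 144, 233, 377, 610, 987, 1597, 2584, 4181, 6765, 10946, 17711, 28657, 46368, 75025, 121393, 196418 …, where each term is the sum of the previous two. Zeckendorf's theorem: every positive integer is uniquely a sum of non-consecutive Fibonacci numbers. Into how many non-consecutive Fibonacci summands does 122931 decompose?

7

121393 ≤ 122931 < 196418, so take 121393; remainder 1538
987 ≤ 1538 < 1597, so take 987; remainder 551
377 ≤ 551 < 610, so take 377; remainder 174
144 ≤ 174 < 233, so take 144; remainder 30
21 ≤ 30 < 34, so take 21; remainder 9
8 ≤ 9 < 13, so take 8; remainder 1
1 ≤ 1 < 2, so take 1; remainder 0
122931 = 121393 + 987 + 377 + 144 + 21 + 8 + 1, which has 7 terms.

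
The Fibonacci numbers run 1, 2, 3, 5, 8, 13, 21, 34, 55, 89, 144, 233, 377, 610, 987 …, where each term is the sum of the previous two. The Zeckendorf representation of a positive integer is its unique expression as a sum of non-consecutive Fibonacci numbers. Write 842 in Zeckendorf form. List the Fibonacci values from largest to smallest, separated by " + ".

610 ≤ 842 < 987, so take 610; remainder 232
144 ≤ 232 < 233, so take 144; remainder 88
55 ≤ 88 < 89, so take 55; remainder 33
21 ≤ 33 < 34, so take 21; remainder 12
8 ≤ 12 < 13, so take 8; remainder 4
3 ≤ 4 < 5, so take 3; remainder 1
1 ≤ 1 < 2, so take 1; remainder 0
So 842 = 610 + 144 + 55 + 21 + 8 + 3 + 1, with no two terms consecutive in the sequence.

610 + 144 + 55 + 21 + 8 + 3 + 1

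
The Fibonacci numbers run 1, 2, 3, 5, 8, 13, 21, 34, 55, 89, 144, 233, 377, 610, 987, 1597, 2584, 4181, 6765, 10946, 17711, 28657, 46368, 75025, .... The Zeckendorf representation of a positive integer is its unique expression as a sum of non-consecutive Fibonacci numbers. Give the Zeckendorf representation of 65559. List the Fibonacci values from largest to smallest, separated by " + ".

subtract 46368 from 65559: 19191 remains
subtract 17711 from 19191: 1480 remains
subtract 987 from 1480: 493 remains
subtract 377 from 493: 116 remains
subtract 89 from 116: 27 remains
subtract 21 from 27: 6 remains
subtract 5 from 6: 1 remains
subtract 1 from 1: 0 remains
So 65559 = 46368 + 17711 + 987 + 377 + 89 + 21 + 5 + 1, with no two terms consecutive in the sequence.

46368 + 17711 + 987 + 377 + 89 + 21 + 5 + 1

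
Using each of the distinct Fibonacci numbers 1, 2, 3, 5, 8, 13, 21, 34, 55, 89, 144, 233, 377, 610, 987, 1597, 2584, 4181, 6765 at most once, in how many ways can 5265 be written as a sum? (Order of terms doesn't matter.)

54

5265 = 4181+987+89+8 = 4181+987+89+5+3 = 4181+987+55+34+8 = … (51 more), for 54 in all.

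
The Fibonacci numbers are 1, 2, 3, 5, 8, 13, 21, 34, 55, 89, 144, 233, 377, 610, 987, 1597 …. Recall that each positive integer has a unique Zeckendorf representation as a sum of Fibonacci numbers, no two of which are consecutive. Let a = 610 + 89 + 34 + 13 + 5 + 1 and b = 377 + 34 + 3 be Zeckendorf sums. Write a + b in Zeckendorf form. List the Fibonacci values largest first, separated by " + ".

987 + 144 + 34 + 1

The two numbers are 752 and 414, so their sum is 1166.
Greedy algorithm:
subtract 987 from 1166: 179 remains
subtract 144 from 179: 35 remains
subtract 34 from 35: 1 remains
subtract 1 from 1: 0 remains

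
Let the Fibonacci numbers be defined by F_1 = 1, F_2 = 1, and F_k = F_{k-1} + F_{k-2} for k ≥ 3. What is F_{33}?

3524578

Iterating the recurrence up to F_{29} = 514229 and F_{28} = 317811:
F_{30} = F_{29} + F_{28} = 514229 + 317811 = 832040
F_{31} = F_{30} + F_{29} = 832040 + 514229 = 1346269
F_{32} = F_{31} + F_{30} = 1346269 + 832040 = 2178309
F_{33} = F_{32} + F_{31} = 2178309 + 1346269 = 3524578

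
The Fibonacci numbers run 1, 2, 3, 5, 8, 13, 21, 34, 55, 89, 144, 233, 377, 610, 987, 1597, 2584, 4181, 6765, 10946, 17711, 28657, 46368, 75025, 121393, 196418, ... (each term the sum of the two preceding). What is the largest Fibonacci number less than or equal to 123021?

121393

121393 ≤ 123021 < 196418, so the largest Fibonacci number not exceeding 123021 is 121393.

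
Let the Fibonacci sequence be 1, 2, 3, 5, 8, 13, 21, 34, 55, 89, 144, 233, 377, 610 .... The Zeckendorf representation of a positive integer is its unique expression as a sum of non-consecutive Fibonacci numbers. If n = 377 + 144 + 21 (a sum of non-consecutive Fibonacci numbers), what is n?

542

377 + 144 + 21 = 542.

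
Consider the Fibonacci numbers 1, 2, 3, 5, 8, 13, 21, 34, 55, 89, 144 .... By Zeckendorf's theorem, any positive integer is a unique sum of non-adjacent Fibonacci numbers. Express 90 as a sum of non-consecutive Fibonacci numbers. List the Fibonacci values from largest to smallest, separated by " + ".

take 89 (≤ 90); 90 − 89 = 1
take 1 (≤ 1); 1 − 1 = 0
So 90 = 89 + 1, with no two terms consecutive in the sequence.

89 + 1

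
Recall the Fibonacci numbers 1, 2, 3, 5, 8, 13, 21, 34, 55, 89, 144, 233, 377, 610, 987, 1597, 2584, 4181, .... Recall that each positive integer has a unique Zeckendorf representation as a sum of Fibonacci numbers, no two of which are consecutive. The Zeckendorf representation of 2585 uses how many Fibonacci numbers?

2

2585: greatest Fibonacci not exceeding it is 2584, leaving 1
1: greatest Fibonacci not exceeding it is 1, leaving 0
2585 = 2584 + 1, which has 2 terms.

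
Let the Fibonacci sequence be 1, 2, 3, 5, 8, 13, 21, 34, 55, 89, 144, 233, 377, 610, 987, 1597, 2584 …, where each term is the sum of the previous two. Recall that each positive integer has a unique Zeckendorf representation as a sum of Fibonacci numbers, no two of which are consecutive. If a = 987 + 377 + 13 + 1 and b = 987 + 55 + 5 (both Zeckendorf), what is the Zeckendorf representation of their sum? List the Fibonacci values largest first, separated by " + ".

The two numbers are 1378 and 1047, so their sum is 2425.
2425: greatest Fibonacci not exceeding it is 1597, leaving 828
828: greatest Fibonacci not exceeding it is 610, leaving 218
218: greatest Fibonacci not exceeding it is 144, leaving 74
74: greatest Fibonacci not exceeding it is 55, leaving 19
19: greatest Fibonacci not exceeding it is 13, leaving 6
6: greatest Fibonacci not exceeding it is 5, leaving 1
1: greatest Fibonacci not exceeding it is 1, leaving 0

1597 + 610 + 144 + 55 + 13 + 5 + 1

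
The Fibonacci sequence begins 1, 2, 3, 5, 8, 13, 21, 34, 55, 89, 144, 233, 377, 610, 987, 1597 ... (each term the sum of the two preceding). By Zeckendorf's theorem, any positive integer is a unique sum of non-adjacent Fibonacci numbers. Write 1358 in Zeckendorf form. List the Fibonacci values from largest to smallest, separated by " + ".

987 + 233 + 89 + 34 + 13 + 2

Repeatedly subtract the largest Fibonacci number that fits:
1358 − 987 = 371
371 − 233 = 138
138 − 89 = 49
49 − 34 = 15
15 − 13 = 2
2 − 2 = 0
So 1358 = 987 + 233 + 89 + 34 + 13 + 2, with no two terms consecutive in the sequence.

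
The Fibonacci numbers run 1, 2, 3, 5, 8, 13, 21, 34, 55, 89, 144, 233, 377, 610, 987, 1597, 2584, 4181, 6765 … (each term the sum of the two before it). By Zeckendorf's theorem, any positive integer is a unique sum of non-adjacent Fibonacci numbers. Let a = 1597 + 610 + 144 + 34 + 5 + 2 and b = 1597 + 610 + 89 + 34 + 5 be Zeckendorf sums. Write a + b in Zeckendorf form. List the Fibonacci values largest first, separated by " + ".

The two numbers are 2392 and 2335, so their sum is 4727.
Greedy algorithm:
4727 − 4181 = 546
546 − 377 = 169
169 − 144 = 25
25 − 21 = 4
4 − 3 = 1
1 − 1 = 0

4181 + 377 + 144 + 21 + 3 + 1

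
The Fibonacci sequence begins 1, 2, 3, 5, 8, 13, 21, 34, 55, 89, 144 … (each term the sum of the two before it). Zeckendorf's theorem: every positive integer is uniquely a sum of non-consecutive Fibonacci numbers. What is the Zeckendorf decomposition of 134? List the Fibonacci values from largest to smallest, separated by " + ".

89 + 34 + 8 + 3

134: greatest Fibonacci not exceeding it is 89, leaving 45
45: greatest Fibonacci not exceeding it is 34, leaving 11
11: greatest Fibonacci not exceeding it is 8, leaving 3
3: greatest Fibonacci not exceeding it is 3, leaving 0
So 134 = 89 + 34 + 8 + 3, with no two terms consecutive in the sequence.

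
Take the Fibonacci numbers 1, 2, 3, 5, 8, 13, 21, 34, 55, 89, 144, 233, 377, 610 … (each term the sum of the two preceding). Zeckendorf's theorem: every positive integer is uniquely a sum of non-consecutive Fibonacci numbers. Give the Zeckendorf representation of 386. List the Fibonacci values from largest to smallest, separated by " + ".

take 377 (≤ 386); 386 − 377 = 9
take 8 (≤ 9); 9 − 8 = 1
take 1 (≤ 1); 1 − 1 = 0
So 386 = 377 + 8 + 1, with no two terms consecutive in the sequence.

377 + 8 + 1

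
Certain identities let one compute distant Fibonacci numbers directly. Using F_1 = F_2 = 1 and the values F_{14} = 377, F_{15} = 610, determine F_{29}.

By the addition formula F_{m+n} = F_m F_{n+1} + F_{m−1} F_n with m=15, n=14: F_{29} = 610·610 + 377·377 = 372100 + 142129 = 514229.

514229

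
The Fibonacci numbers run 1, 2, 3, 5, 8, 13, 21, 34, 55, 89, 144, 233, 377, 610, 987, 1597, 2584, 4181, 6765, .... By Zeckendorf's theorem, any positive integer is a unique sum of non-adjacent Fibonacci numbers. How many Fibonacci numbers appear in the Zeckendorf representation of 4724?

4724: greatest Fibonacci not exceeding it is 4181, leaving 543
543: greatest Fibonacci not exceeding it is 377, leaving 166
166: greatest Fibonacci not exceeding it is 144, leaving 22
22: greatest Fibonacci not exceeding it is 21, leaving 1
1: greatest Fibonacci not exceeding it is 1, leaving 0
4724 = 4181 + 377 + 144 + 21 + 1, which has 5 terms.

5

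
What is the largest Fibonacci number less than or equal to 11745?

10946 ≤ 11745 < 17711, so the largest Fibonacci number not exceeding 11745 is 10946.

10946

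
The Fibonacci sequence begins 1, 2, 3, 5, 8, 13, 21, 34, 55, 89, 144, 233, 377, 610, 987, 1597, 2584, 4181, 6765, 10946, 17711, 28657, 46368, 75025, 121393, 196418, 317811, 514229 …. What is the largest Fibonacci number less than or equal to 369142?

317811

317811 ≤ 369142 < 514229, so the largest Fibonacci number not exceeding 369142 is 317811.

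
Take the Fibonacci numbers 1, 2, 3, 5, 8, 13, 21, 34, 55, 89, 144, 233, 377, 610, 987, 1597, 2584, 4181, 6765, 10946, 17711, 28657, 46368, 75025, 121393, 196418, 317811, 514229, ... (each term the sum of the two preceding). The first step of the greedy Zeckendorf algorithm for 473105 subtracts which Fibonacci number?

317811 ≤ 473105 < 514229, so the largest Fibonacci number not exceeding 473105 is 317811.

317811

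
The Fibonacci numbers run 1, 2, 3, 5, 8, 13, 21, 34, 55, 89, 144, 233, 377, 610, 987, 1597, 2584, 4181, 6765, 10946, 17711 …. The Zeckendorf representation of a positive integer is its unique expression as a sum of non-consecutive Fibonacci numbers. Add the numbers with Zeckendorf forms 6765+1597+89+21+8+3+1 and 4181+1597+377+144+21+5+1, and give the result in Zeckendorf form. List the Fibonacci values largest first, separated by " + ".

10946 + 2584 + 987 + 233 + 55 + 5

The two numbers are 8484 and 6326, so their sum is 14810.
Repeatedly subtract the largest Fibonacci number that fits:
subtract 10946 from 14810: 3864 remains
subtract 2584 from 3864: 1280 remains
subtract 987 from 1280: 293 remains
subtract 233 from 293: 60 remains
subtract 55 from 60: 5 remains
subtract 5 from 5: 0 remains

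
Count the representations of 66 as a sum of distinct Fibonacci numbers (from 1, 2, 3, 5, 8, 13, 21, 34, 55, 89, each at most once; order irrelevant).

Each representation comes from the Zeckendorf form by replacing some F_k with F_{k−1} + F_{k−2} where possible.
66 = 55+8+3 = 55+8+2+1 = 34+21+8+3 = 55+5+3+2+1 = 34+21+8+2+1 = … (2 more), for 7 in all.

7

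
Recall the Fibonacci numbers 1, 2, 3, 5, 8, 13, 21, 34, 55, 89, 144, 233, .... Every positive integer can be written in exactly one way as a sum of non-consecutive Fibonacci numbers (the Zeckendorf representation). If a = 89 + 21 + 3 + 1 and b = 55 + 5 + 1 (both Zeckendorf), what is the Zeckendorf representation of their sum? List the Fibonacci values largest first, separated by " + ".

144 + 21 + 8 + 2

The two numbers are 114 and 61, so their sum is 175.
largest Fibonacci ≤ 175 is 144; 175 − 144 = 31
largest Fibonacci ≤ 31 is 21; 31 − 21 = 10
largest Fibonacci ≤ 10 is 8; 10 − 8 = 2
largest Fibonacci ≤ 2 is 2; 2 − 2 = 0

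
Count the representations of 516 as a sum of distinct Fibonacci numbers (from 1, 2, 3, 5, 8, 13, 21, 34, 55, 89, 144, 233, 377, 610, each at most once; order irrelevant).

516 = 377+89+34+13+3 = 377+89+34+13+2+1 = 377+89+34+8+5+3 = 233+144+89+34+13+3 = 377+89+34+8+5+2+1 = … (11 more), for 16 in all.

16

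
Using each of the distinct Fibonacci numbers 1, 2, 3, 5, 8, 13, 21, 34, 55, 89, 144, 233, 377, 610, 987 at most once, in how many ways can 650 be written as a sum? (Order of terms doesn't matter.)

Starting from the Zeckendorf form and repeatedly splitting a term F_k into F_{k−1} + F_{k−2} (when neither is already used) reaches every representation.
650 = 610+34+5+1 = 610+34+3+2+1 = 610+21+13+5+1 = 377+233+34+5+1 = 610+21+13+3+2+1 = … (13 more), for 18 in all.

18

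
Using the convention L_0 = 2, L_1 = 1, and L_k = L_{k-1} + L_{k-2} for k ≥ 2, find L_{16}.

2207

Iterating the recurrence up to L_{9} = 76 and L_{8} = 47:
L_{10} = L_{9} + L_{8} = 76 + 47 = 123
L_{11} = L_{10} + L_{9} = 123 + 76 = 199
L_{12} = L_{11} + L_{10} = 199 + 123 = 322
L_{13} = L_{12} + L_{11} = 322 + 199 = 521
L_{14} = L_{13} + L_{12} = 521 + 322 = 843
L_{15} = L_{14} + L_{13} = 843 + 521 = 1364
L_{16} = L_{15} + L_{14} = 1364 + 843 = 2207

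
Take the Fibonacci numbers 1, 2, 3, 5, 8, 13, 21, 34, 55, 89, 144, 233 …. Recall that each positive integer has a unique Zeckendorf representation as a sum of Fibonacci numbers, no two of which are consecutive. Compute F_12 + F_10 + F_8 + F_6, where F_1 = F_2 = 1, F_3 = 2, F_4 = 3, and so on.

F_12 + F_10 + F_8 + F_6 = 144 + 55 + 21 + 8 = 228.

228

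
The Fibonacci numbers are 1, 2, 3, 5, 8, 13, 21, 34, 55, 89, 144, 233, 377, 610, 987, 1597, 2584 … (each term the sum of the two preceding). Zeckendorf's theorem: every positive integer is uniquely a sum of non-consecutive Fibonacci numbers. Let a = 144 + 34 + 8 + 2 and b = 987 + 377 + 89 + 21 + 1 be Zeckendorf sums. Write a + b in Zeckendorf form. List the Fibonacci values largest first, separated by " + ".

1597 + 55 + 8 + 3

The two numbers are 188 and 1475, so their sum is 1663.
1663: greatest Fibonacci not exceeding it is 1597, leaving 66
66: greatest Fibonacci not exceeding it is 55, leaving 11
11: greatest Fibonacci not exceeding it is 8, leaving 3
3: greatest Fibonacci not exceeding it is 3, leaving 0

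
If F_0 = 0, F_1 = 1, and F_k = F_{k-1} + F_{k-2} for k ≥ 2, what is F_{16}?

Iterating the recurrence up to F_{12} = 144 and F_{11} = 89:
F_{13} = F_{12} + F_{11} = 144 + 89 = 233
F_{14} = F_{13} + F_{12} = 233 + 144 = 377
F_{15} = F_{14} + F_{13} = 377 + 233 = 610
F_{16} = F_{15} + F_{14} = 610 + 377 = 987

987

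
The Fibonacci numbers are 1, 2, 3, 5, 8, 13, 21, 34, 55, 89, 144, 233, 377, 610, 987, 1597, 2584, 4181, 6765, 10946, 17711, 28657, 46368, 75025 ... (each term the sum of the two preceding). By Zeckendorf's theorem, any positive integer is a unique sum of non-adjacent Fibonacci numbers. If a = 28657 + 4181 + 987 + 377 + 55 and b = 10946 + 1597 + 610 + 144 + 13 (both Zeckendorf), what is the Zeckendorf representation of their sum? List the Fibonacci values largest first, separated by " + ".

46368 + 987 + 144 + 55 + 13

The two numbers are 34257 and 13310, so their sum is 47567.
take 46368 (≤ 47567); 47567 − 46368 = 1199
take 987 (≤ 1199); 1199 − 987 = 212
take 144 (≤ 212); 212 − 144 = 68
take 55 (≤ 68); 68 − 55 = 13
take 13 (≤ 13); 13 − 13 = 0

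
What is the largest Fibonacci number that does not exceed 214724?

196418

196418 ≤ 214724 < 317811, so the largest Fibonacci number not exceeding 214724 is 196418.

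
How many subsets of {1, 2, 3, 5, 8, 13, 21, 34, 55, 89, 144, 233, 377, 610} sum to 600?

600 = 377+144+55+21+3 = 377+144+55+21+2+1 = 377+144+55+13+8+3 = 377+144+55+13+8+2+1 = … (10 more), for 14 in all.

14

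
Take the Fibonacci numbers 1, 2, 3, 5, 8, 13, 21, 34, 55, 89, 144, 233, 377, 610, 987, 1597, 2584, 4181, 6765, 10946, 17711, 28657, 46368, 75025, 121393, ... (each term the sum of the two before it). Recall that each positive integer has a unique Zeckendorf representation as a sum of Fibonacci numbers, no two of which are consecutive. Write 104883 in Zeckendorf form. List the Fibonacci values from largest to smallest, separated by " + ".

75025 + 28657 + 987 + 144 + 55 + 13 + 2

take 75025 (≤ 104883); 104883 − 75025 = 29858
take 28657 (≤ 29858); 29858 − 28657 = 1201
take 987 (≤ 1201); 1201 − 987 = 214
take 144 (≤ 214); 214 − 144 = 70
take 55 (≤ 70); 70 − 55 = 15
take 13 (≤ 15); 15 − 13 = 2
take 2 (≤ 2); 2 − 2 = 0
So 104883 = 75025 + 28657 + 987 + 144 + 55 + 13 + 2, with no two terms consecutive in the sequence.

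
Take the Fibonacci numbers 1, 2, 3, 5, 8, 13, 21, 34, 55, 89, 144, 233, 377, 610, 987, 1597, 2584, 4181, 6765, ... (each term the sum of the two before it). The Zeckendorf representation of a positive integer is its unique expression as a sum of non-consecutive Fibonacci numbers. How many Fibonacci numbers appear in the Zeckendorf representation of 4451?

Repeatedly subtract the largest Fibonacci number that fits:
largest Fibonacci ≤ 4451 is 4181; 4451 − 4181 = 270
largest Fibonacci ≤ 270 is 233; 270 − 233 = 37
largest Fibonacci ≤ 37 is 34; 37 − 34 = 3
largest Fibonacci ≤ 3 is 3; 3 − 3 = 0
4451 = 4181 + 233 + 34 + 3, which has 4 terms.

4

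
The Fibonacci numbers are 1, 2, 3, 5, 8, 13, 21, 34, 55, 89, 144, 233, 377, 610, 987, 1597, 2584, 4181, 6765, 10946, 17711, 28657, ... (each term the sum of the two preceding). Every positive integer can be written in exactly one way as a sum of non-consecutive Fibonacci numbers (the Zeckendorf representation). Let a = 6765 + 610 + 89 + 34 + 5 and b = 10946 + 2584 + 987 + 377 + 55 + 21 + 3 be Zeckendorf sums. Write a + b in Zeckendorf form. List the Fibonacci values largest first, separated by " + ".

17711 + 4181 + 377 + 144 + 55 + 8

The two numbers are 7503 and 14973, so their sum is 22476.
22476 − 17711 = 4765
4765 − 4181 = 584
584 − 377 = 207
207 − 144 = 63
63 − 55 = 8
8 − 8 = 0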